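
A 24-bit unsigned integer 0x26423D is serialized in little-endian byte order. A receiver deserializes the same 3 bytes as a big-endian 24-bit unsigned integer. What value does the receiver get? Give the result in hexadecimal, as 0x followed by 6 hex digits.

0x3D4226

Stored little-endian, the bytes at ascending addresses are 3D 42 26.
Read back as big-endian, the last byte is least significant, giving 0x3D4226.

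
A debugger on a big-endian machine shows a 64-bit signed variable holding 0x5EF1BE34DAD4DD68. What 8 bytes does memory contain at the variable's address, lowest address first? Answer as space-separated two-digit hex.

5E F1 BE 34 DA D4 DD 68

Split into bytes (most-significant first): 5E F1 BE 34 DA D4 DD 68.
Big-endian: lowest address holds the most-significant byte.
So the memory order matches the most-significant-first order: 5E F1 BE 34 DA D4 DD 68.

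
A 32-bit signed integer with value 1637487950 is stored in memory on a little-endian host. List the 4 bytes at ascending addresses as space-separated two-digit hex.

4E 15 9A 61

1637487950 in hexadecimal, padded to 32 bits, is 0x619A154E.
Split into bytes (most-significant first): 61 9A 15 4E.
In little-endian order the low byte comes first in memory.
So at ascending addresses the bytes are 4E 15 9A 61.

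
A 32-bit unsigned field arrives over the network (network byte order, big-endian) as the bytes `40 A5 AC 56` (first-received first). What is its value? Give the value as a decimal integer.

1084599382

Big-endian stores the most-significant byte at the lowest address.
The bytes are already most-significant first: 0x40A5AC56.
0x40A5AC56 = 1084599382.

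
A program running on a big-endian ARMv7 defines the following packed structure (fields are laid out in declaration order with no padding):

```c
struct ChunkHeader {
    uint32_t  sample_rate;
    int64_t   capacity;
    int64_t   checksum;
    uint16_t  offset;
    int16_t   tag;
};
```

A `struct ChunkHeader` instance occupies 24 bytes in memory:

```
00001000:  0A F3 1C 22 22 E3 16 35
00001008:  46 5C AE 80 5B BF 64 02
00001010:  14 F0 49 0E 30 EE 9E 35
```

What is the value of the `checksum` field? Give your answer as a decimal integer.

`checksum` follows `sample_rate` (4 B), `capacity` (8 B), so it starts at offset 4 + 8 = 12 and occupies 8 bytes.
Bytes at offsets 12..19: 5B BF 64 02 14 F0 49 0E.
Big-endian stores the most-significant byte at the lowest address.
The bytes are already most-significant first: 0x5BBF640214F0490E.
0x5BBF640214F0490E = 6611112738107181326.

6611112738107181326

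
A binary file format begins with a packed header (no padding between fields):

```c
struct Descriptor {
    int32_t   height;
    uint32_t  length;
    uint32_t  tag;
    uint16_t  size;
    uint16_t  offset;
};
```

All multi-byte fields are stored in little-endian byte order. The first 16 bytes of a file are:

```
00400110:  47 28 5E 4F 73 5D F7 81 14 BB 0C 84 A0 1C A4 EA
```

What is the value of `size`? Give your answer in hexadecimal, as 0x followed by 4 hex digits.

`size` follows `height` (4 B), `length` (4 B), `tag` (4 B), so it starts at offset 4 + 4 + 4 = 12 and occupies 2 bytes.
Bytes at offsets 12..13: A0 1C.
Little-endian stores the least-significant byte at the lowest address.
Reassemble most-significant byte first: 1C A0 → 0x1CA0.

0x1CA0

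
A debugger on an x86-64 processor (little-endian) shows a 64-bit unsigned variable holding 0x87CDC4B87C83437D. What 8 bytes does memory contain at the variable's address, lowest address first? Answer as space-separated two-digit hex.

7D 43 83 7C B8 C4 CD 87

Split into bytes (most-significant first): 87 CD C4 B8 7C 83 43 7D.
Little-endian: lowest address holds the least-significant byte.
So at ascending addresses the bytes are 7D 43 83 7C B8 C4 CD 87.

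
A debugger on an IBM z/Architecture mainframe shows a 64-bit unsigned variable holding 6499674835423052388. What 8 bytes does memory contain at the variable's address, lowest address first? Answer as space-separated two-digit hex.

5A 33 7B D3 78 EF C2 64

6499674835423052388 in hexadecimal, padded to 64 bits, is 0x5A337BD378EFC264.
Split into bytes (most-significant first): 5A 33 7B D3 78 EF C2 64.
Big-endian stores the most-significant byte at the lowest address.
So the memory order matches the most-significant-first order: 5A 33 7B D3 78 EF C2 64.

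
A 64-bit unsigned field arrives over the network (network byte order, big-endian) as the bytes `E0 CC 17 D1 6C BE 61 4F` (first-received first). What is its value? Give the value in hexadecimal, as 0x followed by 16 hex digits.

0xE0CC17D16CBE614F

In big-endian order the high byte comes first in memory.
The bytes are already most-significant first: 0xE0CC17D16CBE614F.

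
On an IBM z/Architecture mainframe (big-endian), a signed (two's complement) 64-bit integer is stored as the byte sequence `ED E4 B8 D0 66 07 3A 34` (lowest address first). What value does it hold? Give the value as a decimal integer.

-1304714786826143180

In big-endian order the high byte comes first in memory.
The bytes are already most-significant first: 0xEDE4B8D066073A34.
Top bit is set, so as a signed 64-bit value this is 0xEDE4B8D066073A34 − 2^64 = -1304714786826143180.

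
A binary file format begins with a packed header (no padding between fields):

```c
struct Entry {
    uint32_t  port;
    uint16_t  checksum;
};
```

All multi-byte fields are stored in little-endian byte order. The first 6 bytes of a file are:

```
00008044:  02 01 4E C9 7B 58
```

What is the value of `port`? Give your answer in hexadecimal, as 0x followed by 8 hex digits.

`port` is the first field, at byte offset 0, occupying 4 bytes.
Bytes at offsets 0..3: 02 01 4E C9.
In little-endian order the low byte comes first in memory.
Reassemble most-significant byte first: C9 4E 01 02 → 0xC94E0102.

0xC94E0102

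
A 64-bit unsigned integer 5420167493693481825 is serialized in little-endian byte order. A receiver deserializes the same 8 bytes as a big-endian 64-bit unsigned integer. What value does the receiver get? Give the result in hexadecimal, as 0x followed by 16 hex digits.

5420167493693481825 in 64-bit hexadecimal is 0x4B384D9E44B82361.
Stored little-endian, the bytes at ascending addresses are 61 23 B8 44 9E 4D 38 4B.
Read back as big-endian, the last byte is least significant, giving 0x6123B8449E4D384B.

0x6123B8449E4D384B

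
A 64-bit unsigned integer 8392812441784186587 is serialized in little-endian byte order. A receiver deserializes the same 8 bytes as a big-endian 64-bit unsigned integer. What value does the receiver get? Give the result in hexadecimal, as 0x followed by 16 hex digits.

8392812441784186587 in 64-bit hexadecimal is 0x74794272E30676DB.
Stored little-endian, the bytes at ascending addresses are DB 76 06 E3 72 42 79 74.
Read back as big-endian, the last byte is least significant, giving 0xDB7606E372427974.

0xDB7606E372427974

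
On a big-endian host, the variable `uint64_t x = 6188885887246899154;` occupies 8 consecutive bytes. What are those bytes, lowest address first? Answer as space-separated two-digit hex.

6188885887246899154 in hexadecimal, padded to 64 bits, is 0x55E356ECA0C797D2.
Split into bytes (most-significant first): 55 E3 56 EC A0 C7 97 D2.
In big-endian order the high byte comes first in memory.
So the memory order matches the most-significant-first order: 55 E3 56 EC A0 C7 97 D2.

55 E3 56 EC A0 C7 97 D2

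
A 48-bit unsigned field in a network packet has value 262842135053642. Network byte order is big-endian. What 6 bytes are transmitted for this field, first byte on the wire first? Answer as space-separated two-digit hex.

262842135053642 in hexadecimal, padded to 48 bits, is 0xEF0DB417854A.
Split into bytes (most-significant first): EF 0D B4 17 85 4A.
Big-endian stores the most-significant byte at the lowest address.
So the memory order matches the most-significant-first order: EF 0D B4 17 85 4A.

EF 0D B4 17 85 4A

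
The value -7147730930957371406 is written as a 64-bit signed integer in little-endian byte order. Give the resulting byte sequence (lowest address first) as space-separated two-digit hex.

Two's complement of -7147730930957371406 in 64 bits: 7147730930957371406 = 0x6331D76951C9480E; invert → 0x9CCE2896AE36B7F1; add 1 → 0x9CCE2896AE36B7F2.
Split into bytes (most-significant first): 9C CE 28 96 AE 36 B7 F2.
In little-endian order the low byte comes first in memory.
So at ascending addresses the bytes are F2 B7 36 AE 96 28 CE 9C.

F2 B7 36 AE 96 28 CE 9C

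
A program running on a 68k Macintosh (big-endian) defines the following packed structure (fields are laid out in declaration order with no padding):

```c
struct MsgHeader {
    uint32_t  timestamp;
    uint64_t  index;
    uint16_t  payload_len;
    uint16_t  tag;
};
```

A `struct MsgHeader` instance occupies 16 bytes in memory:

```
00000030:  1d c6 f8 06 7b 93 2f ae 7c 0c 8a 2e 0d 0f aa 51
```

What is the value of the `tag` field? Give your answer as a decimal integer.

`tag` follows `timestamp` (4 B), `index` (8 B), `payload_len` (2 B), so it starts at offset 4 + 8 + 2 = 14 and occupies 2 bytes.
Bytes at offsets 14..15: AA 51.
In big-endian order the high byte comes first in memory.
The bytes are already most-significant first: 0xAA51.
0xAA51 = 43601.

43601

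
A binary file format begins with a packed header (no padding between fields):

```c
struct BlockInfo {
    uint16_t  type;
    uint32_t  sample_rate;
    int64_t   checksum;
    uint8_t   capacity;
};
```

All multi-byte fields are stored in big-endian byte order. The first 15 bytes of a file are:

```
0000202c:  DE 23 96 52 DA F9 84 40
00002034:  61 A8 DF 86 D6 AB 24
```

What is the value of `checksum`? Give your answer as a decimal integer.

`checksum` follows `type` (2 B), `sample_rate` (4 B), so it starts at offset 2 + 4 = 6 and occupies 8 bytes.
Bytes at offsets 6..13: 84 40 61 A8 DF 86 D6 AB.
In big-endian order the high byte comes first in memory.
The bytes are already most-significant first: 0x844061A8DF86D6AB.
Top bit is set, so as a signed 64-bit value this is 0x844061A8DF86D6AB − 2^64 = -8917019884261026133.

-8917019884261026133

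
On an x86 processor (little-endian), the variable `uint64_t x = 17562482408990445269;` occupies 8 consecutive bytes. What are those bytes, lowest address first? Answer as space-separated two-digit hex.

17562482408990445269 in hexadecimal, padded to 64 bits, is 0xF3BA78B371EC0ED5.
Split into bytes (most-significant first): F3 BA 78 B3 71 EC 0E D5.
Little-endian stores the least-significant byte at the lowest address.
So at ascending addresses the bytes are D5 0E EC 71 B3 78 BA F3.

D5 0E EC 71 B3 78 BA F3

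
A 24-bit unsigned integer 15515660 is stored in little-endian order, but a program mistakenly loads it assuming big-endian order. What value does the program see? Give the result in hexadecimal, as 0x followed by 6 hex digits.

0x0CC0EC

15515660 in 24-bit hexadecimal is 0xECC00C.
Stored little-endian, the bytes at ascending addresses are 0C C0 EC.
Read back as big-endian, the last byte is least significant, giving 0x0CC0EC.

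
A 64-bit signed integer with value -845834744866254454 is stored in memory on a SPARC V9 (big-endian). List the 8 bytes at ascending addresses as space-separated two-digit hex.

F4 42 FD C7 ED 90 51 8A

Two's complement of -845834744866254454 in 64 bits: 845834744866254454 = 0x0BBD0238126FAE76; invert → 0xF442FDC7ED905189; add 1 → 0xF442FDC7ED90518A.
Split into bytes (most-significant first): F4 42 FD C7 ED 90 51 8A.
Big-endian: lowest address holds the most-significant byte.
So the memory order matches the most-significant-first order: F4 42 FD C7 ED 90 51 8A.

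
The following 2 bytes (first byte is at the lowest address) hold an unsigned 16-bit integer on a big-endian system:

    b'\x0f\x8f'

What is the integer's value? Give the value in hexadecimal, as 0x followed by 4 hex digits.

0x0F8F

In big-endian order the high byte comes first in memory.
The bytes are already most-significant first: 0x0F8F.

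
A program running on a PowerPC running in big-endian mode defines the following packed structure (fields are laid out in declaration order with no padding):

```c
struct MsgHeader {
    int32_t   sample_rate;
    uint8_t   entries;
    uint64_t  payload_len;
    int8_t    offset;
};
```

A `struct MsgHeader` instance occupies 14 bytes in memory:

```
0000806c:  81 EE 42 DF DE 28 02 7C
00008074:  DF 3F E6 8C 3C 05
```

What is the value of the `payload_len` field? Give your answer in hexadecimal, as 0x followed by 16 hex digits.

`payload_len` follows `sample_rate` (4 B), `entries` (1 B), so it starts at offset 4 + 1 = 5 and occupies 8 bytes.
Bytes at offsets 5..12: 28 02 7C DF 3F E6 8C 3C.
In big-endian order the high byte comes first in memory.
The bytes are already most-significant first: 0x28027CDF3FE68C3C.

0x28027CDF3FE68C3C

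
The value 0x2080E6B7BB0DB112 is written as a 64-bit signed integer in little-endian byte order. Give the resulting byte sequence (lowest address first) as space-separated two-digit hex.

12 B1 0D BB B7 E6 80 20

Split into bytes (most-significant first): 20 80 E6 B7 BB 0D B1 12.
Little-endian: lowest address holds the least-significant byte.
So at ascending addresses the bytes are 12 B1 0D BB B7 E6 80 20.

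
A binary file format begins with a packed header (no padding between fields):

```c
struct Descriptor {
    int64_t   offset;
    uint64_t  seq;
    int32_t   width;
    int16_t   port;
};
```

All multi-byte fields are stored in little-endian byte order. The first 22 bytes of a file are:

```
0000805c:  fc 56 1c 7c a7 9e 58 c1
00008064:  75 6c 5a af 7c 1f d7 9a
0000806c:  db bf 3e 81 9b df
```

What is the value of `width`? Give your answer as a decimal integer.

-2126594085

`width` follows `offset` (8 B), `seq` (8 B), so it starts at offset 8 + 8 = 16 and occupies 4 bytes.
Bytes at offsets 16..19: DB BF 3E 81.
Little-endian: lowest address holds the least-significant byte.
Reassemble most-significant byte first: 81 3E BF DB → 0x813EBFDB.
Top bit is set, so as a signed 32-bit value this is 0x813EBFDB − 2^32 = -2126594085.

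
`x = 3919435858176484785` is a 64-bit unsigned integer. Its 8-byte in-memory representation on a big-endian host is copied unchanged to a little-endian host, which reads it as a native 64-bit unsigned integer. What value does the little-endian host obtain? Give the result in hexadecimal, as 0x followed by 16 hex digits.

0xB1A5899E25A26436

3919435858176484785 in 64-bit hexadecimal is 0x3664A2259E89A5B1.
Stored big-endian, the bytes at ascending addresses are 36 64 A2 25 9E 89 A5 B1.
Read back as little-endian, the first byte is least significant, giving 0xB1A5899E25A26436.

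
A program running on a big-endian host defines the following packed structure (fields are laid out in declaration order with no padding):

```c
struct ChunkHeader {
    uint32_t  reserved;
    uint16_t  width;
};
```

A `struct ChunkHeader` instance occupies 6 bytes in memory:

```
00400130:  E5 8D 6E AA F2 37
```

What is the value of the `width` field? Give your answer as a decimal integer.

62007

`width` follows `reserved` (4 bytes), so it starts at byte offset 4 and occupies 2 bytes.
Bytes at offsets 4..5: F2 37.
In big-endian order the high byte comes first in memory.
The bytes are already most-significant first: 0xF237.
0xF237 = 62007.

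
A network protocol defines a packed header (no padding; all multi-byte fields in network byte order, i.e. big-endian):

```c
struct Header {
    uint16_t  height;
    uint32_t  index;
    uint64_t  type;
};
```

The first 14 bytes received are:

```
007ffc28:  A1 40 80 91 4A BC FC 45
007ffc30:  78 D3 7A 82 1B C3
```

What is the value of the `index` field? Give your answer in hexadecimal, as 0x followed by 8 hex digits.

`index` follows `height` (2 bytes), so it starts at byte offset 2 and occupies 4 bytes.
Bytes at offsets 2..5: 80 91 4A BC.
In big-endian order the high byte comes first in memory.
The bytes are already most-significant first: 0x80914ABC.

0x80914ABC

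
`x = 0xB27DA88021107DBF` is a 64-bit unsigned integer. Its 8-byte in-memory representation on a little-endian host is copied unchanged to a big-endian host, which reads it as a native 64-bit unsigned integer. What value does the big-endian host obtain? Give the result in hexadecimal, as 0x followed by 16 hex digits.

0xBF7D102180A87DB2

Stored little-endian, the bytes at ascending addresses are BF 7D 10 21 80 A8 7D B2.
Read back as big-endian, the last byte is least significant, giving 0xBF7D102180A87DB2.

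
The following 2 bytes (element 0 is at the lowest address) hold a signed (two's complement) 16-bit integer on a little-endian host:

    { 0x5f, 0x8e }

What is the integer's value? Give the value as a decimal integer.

Little-endian: lowest address holds the least-significant byte.
Reassemble most-significant byte first: 8E 5F → 0x8E5F.
Top bit is set, so as a signed 16-bit value this is 0x8E5F − 2^16 = -29089.

-29089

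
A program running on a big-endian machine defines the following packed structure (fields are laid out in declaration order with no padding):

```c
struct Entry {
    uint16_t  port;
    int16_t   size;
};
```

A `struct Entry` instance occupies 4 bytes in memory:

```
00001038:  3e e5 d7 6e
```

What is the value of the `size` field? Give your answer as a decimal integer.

-10386

`size` follows `port` (2 bytes), so it starts at byte offset 2 and occupies 2 bytes.
Bytes at offsets 2..3: D7 6E.
In big-endian order the high byte comes first in memory.
The bytes are already most-significant first: 0xD76E.
Top bit is set, so as a signed 16-bit value this is 0xD76E − 2^16 = -10386.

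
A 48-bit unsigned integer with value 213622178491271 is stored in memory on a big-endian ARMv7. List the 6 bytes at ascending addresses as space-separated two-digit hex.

213622178491271 in hexadecimal, padded to 48 bits, is 0xC249CA10AB87.
Split into bytes (most-significant first): C2 49 CA 10 AB 87.
Big-endian stores the most-significant byte at the lowest address.
So the memory order matches the most-significant-first order: C2 49 CA 10 AB 87.

C2 49 CA 10 AB 87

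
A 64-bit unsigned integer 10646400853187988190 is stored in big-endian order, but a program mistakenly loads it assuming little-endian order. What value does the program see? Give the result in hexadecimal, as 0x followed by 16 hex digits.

10646400853187988190 in 64-bit hexadecimal is 0x93BF9D2B3EAF8ADE.
Stored big-endian, the bytes at ascending addresses are 93 BF 9D 2B 3E AF 8A DE.
Read back as little-endian, the first byte is least significant, giving 0xDE8AAF3E2B9DBF93.

0xDE8AAF3E2B9DBF93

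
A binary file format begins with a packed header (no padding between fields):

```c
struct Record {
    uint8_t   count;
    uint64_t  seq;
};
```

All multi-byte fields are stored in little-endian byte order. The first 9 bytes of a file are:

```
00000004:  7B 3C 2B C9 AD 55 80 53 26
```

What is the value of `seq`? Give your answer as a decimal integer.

2761692101984463676

`seq` follows `count` (1 byte), so it starts at byte offset 1 and occupies 8 bytes.
Bytes at offsets 1..8: 3C 2B C9 AD 55 80 53 26.
In little-endian order the low byte comes first in memory.
Reassemble most-significant byte first: 26 53 80 55 AD C9 2B 3C → 0x26538055ADC92B3C.
0x26538055ADC92B3C = 2761692101984463676.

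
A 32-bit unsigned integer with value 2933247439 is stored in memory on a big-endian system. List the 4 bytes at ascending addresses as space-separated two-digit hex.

2933247439 in hexadecimal, padded to 32 bits, is 0xAED5CDCF.
Split into bytes (most-significant first): AE D5 CD CF.
Big-endian stores the most-significant byte at the lowest address.
So the memory order matches the most-significant-first order: AE D5 CD CF.

AE D5 CD CF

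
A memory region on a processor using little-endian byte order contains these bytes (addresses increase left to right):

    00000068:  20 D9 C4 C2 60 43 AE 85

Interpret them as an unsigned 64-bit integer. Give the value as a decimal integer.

9632710735855671584

Little-endian: lowest address holds the least-significant byte.
Reassemble most-significant byte first: 85 AE 43 60 C2 C4 D9 20 → 0x85AE4360C2C4D920.
0x85AE4360C2C4D920 = 9632710735855671584.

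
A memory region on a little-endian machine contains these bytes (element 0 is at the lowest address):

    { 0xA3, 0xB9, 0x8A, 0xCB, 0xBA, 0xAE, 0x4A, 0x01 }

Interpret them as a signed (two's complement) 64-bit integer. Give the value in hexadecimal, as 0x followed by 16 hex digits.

0x014AAEBACB8AB9A3

Little-endian: lowest address holds the least-significant byte.
Reassemble most-significant byte first: 01 4A AE BA CB 8A B9 A3 → 0x014AAEBACB8AB9A3.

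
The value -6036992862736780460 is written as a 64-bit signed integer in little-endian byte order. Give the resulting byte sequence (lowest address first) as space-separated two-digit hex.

54 73 01 09 FA 4A 38 AC

Two's complement of -6036992862736780460 in 64 bits: 6036992862736780460 = 0x53C7B505F6FE8CAC; invert → 0xAC384AFA09017353; add 1 → 0xAC384AFA09017354.
Split into bytes (most-significant first): AC 38 4A FA 09 01 73 54.
In little-endian order the low byte comes first in memory.
So at ascending addresses the bytes are 54 73 01 09 FA 4A 38 AC.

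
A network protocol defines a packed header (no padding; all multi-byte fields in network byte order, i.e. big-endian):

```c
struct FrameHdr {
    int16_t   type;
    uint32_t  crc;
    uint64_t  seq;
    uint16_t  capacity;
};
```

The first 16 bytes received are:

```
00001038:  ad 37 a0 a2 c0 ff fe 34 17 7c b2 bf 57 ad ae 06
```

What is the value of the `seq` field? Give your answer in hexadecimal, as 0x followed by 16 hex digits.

0xFE34177CB2BF57AD

`seq` follows `type` (2 B), `crc` (4 B), so it starts at offset 2 + 4 = 6 and occupies 8 bytes.
Bytes at offsets 6..13: FE 34 17 7C B2 BF 57 AD.
Big-endian: lowest address holds the most-significant byte.
The bytes are already most-significant first: 0xFE34177CB2BF57AD.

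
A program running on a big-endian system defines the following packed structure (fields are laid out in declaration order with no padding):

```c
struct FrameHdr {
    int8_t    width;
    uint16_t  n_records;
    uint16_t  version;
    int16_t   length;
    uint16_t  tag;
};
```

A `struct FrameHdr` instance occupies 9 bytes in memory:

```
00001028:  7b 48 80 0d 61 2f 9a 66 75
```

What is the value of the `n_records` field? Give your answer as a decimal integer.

`n_records` follows `width` (1 byte), so it starts at byte offset 1 and occupies 2 bytes.
Bytes at offsets 1..2: 48 80.
Big-endian stores the most-significant byte at the lowest address.
The bytes are already most-significant first: 0x4880.
0x4880 = 18560.

18560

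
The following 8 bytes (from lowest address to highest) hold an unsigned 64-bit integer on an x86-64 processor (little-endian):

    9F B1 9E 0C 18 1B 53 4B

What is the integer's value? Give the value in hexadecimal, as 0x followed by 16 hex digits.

0x4B531B180C9EB19F

Little-endian: lowest address holds the least-significant byte.
Reassemble most-significant byte first: 4B 53 1B 18 0C 9E B1 9F → 0x4B531B180C9EB19F.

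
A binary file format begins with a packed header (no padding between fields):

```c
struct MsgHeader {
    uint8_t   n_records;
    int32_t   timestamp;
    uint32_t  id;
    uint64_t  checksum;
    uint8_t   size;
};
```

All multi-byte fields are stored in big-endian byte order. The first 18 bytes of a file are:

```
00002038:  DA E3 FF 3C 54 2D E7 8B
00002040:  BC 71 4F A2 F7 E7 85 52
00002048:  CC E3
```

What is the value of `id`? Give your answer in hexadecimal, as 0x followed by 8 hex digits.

`id` follows `n_records` (1 B), `timestamp` (4 B), so it starts at offset 1 + 4 = 5 and occupies 4 bytes.
Bytes at offsets 5..8: 2D E7 8B BC.
In big-endian order the high byte comes first in memory.
The bytes are already most-significant first: 0x2DE78BBC.

0x2DE78BBC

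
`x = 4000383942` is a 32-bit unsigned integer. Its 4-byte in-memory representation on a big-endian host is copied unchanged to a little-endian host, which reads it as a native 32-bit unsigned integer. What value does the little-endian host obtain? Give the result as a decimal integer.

3322114542

4000383942 in 32-bit hexadecimal is 0xEE7103C6.
Stored big-endian, the bytes at ascending addresses are EE 71 03 C6.
Read back as little-endian, the first byte is least significant, giving 0xC60371EE.
0xC60371EE = 3322114542.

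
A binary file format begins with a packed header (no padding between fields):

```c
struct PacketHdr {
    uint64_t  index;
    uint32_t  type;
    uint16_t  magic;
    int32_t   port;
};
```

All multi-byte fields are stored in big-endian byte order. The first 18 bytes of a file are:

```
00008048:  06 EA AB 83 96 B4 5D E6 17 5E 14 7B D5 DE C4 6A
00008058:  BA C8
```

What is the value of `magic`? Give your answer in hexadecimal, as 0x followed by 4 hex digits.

0xD5DE

`magic` follows `index` (8 B), `type` (4 B), so it starts at offset 8 + 4 = 12 and occupies 2 bytes.
Bytes at offsets 12..13: D5 DE.
Big-endian stores the most-significant byte at the lowest address.
The bytes are already most-significant first: 0xD5DE.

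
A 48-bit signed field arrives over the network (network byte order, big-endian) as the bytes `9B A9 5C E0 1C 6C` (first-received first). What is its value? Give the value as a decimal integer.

-110323266741140

Big-endian stores the most-significant byte at the lowest address.
The bytes are already most-significant first: 0x9BA95CE01C6C.
Top bit is set, so as a signed 48-bit value this is 0x9BA95CE01C6C − 2^48 = -110323266741140.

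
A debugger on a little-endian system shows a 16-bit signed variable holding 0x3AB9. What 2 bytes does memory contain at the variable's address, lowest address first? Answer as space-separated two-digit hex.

Split into bytes (most-significant first): 3A B9.
In little-endian order the low byte comes first in memory.
So at ascending addresses the bytes are B9 3A.

B9 3A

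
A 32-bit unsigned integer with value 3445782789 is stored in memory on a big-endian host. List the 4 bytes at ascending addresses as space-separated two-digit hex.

CD 62 79 05

3445782789 in hexadecimal, padded to 32 bits, is 0xCD627905.
Split into bytes (most-significant first): CD 62 79 05.
Big-endian stores the most-significant byte at the lowest address.
So the memory order matches the most-significant-first order: CD 62 79 05.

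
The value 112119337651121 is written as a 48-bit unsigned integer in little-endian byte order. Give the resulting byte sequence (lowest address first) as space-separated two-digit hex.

B1 0B 4B D1 F8 65

112119337651121 in hexadecimal, padded to 48 bits, is 0x65F8D14B0BB1.
Split into bytes (most-significant first): 65 F8 D1 4B 0B B1.
Little-endian stores the least-significant byte at the lowest address.
So at ascending addresses the bytes are B1 0B 4B D1 F8 65.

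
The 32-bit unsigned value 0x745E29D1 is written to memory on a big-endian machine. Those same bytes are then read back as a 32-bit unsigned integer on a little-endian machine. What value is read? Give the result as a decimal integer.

Stored big-endian, the bytes at ascending addresses are 74 5E 29 D1.
Read back as little-endian, the first byte is least significant, giving 0xD1295E74.
0xD1295E74 = 3509149300.

3509149300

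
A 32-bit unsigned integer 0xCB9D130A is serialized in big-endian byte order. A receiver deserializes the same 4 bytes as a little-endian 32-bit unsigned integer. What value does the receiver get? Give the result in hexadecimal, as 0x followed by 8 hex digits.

Stored big-endian, the bytes at ascending addresses are CB 9D 13 0A.
Read back as little-endian, the first byte is least significant, giving 0x0A139DCB.

0x0A139DCB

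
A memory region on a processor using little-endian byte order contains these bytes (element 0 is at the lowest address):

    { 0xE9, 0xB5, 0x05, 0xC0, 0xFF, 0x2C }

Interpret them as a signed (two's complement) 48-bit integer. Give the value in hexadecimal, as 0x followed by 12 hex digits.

0x2CFFC005B5E9

In little-endian order the low byte comes first in memory.
Reassemble most-significant byte first: 2C FF C0 05 B5 E9 → 0x2CFFC005B5E9.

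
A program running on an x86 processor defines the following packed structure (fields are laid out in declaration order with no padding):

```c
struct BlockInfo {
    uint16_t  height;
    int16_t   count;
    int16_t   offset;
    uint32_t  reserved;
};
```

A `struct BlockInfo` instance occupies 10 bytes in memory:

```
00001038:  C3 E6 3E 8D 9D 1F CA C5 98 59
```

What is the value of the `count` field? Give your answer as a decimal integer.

-29378

`count` follows `height` (2 bytes), so it starts at byte offset 2 and occupies 2 bytes.
Bytes at offsets 2..3: 3E 8D.
Little-endian: lowest address holds the least-significant byte.
Reassemble most-significant byte first: 8D 3E → 0x8D3E.
Top bit is set, so as a signed 16-bit value this is 0x8D3E − 2^16 = -29378.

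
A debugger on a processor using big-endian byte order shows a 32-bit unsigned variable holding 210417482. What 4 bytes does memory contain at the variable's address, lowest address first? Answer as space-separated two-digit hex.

0C 8A B7 4A

210417482 in hexadecimal, padded to 32 bits, is 0x0C8AB74A.
Split into bytes (most-significant first): 0C 8A B7 4A.
Big-endian stores the most-significant byte at the lowest address.
So the memory order matches the most-significant-first order: 0C 8A B7 4A.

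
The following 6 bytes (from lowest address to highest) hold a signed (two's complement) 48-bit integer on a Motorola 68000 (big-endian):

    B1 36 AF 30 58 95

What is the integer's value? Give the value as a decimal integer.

-86626551179115

Big-endian: lowest address holds the most-significant byte.
The bytes are already most-significant first: 0xB136AF305895.
Top bit is set, so as a signed 48-bit value this is 0xB136AF305895 − 2^48 = -86626551179115.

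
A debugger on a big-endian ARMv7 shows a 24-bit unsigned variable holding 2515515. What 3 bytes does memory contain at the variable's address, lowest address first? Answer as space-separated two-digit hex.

26 62 3B

2515515 in hexadecimal, padded to 24 bits, is 0x26623B.
Split into bytes (most-significant first): 26 62 3B.
Big-endian: lowest address holds the most-significant byte.
So the memory order matches the most-significant-first order: 26 62 3B.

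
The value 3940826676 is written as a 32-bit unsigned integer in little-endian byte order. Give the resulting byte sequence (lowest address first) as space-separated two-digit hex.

3940826676 in hexadecimal, padded to 32 bits, is 0xEAE43E34.
Split into bytes (most-significant first): EA E4 3E 34.
Little-endian: lowest address holds the least-significant byte.
So at ascending addresses the bytes are 34 3E E4 EA.

34 3E E4 EA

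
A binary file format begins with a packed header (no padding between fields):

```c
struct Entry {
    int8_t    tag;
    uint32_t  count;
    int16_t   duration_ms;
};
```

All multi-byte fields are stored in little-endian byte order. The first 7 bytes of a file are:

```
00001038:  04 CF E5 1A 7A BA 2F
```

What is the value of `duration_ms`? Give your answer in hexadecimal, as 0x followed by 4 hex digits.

0x2FBA

`duration_ms` follows `tag` (1 B), `count` (4 B), so it starts at offset 1 + 4 = 5 and occupies 2 bytes.
Bytes at offsets 5..6: BA 2F.
Little-endian stores the least-significant byte at the lowest address.
Reassemble most-significant byte first: 2F BA → 0x2FBA.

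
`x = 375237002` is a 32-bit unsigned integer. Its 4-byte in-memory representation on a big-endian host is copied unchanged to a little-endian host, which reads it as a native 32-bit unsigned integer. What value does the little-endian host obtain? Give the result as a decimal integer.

375237002 in 32-bit hexadecimal is 0x165DA98A.
Stored big-endian, the bytes at ascending addresses are 16 5D A9 8A.
Read back as little-endian, the first byte is least significant, giving 0x8AA95D16.
0x8AA95D16 = 2326355222.

2326355222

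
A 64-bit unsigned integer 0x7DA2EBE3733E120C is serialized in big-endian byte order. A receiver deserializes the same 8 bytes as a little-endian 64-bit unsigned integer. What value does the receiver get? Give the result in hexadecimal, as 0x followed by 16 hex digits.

Stored big-endian, the bytes at ascending addresses are 7D A2 EB E3 73 3E 12 0C.
Read back as little-endian, the first byte is least significant, giving 0x0C123E73E3EBA27D.

0x0C123E73E3EBA27D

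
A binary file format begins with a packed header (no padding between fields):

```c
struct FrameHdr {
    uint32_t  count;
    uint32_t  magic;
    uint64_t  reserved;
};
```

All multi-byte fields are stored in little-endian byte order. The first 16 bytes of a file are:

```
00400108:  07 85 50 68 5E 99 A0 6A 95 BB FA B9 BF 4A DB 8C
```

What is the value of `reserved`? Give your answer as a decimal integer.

10149788372528970645

`reserved` follows `count` (4 B), `magic` (4 B), so it starts at offset 4 + 4 = 8 and occupies 8 bytes.
Bytes at offsets 8..15: 95 BB FA B9 BF 4A DB 8C.
Little-endian: lowest address holds the least-significant byte.
Reassemble most-significant byte first: 8C DB 4A BF B9 FA BB 95 → 0x8CDB4ABFB9FABB95.
0x8CDB4ABFB9FABB95 = 10149788372528970645.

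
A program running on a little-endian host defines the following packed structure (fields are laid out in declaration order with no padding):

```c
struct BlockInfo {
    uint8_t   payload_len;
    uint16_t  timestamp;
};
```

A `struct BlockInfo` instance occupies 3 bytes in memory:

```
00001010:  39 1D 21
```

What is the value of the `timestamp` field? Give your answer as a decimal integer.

8477

`timestamp` follows `payload_len` (1 byte), so it starts at byte offset 1 and occupies 2 bytes.
Bytes at offsets 1..2: 1D 21.
Little-endian: lowest address holds the least-significant byte.
Reassemble most-significant byte first: 21 1D → 0x211D.
0x211D = 8477.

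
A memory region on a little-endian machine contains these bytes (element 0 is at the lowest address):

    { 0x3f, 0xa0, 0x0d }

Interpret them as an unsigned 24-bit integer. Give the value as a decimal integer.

Little-endian stores the least-significant byte at the lowest address.
Reassemble most-significant byte first: 0D A0 3F → 0x0DA03F.
0x0DA03F = 892991.

892991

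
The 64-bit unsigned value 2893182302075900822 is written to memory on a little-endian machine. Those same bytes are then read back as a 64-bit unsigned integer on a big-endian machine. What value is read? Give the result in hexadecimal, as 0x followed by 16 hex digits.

0x9653AE99F9A52628

2893182302075900822 in 64-bit hexadecimal is 0x2826A5F999AE5396.
Stored little-endian, the bytes at ascending addresses are 96 53 AE 99 F9 A5 26 28.
Read back as big-endian, the last byte is least significant, giving 0x9653AE99F9A52628.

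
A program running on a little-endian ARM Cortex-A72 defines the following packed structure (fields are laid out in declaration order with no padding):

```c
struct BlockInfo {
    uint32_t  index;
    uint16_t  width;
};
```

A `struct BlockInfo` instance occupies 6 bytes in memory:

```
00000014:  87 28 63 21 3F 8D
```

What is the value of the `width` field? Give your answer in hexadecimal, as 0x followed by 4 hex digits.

`width` follows `index` (4 bytes), so it starts at byte offset 4 and occupies 2 bytes.
Bytes at offsets 4..5: 3F 8D.
In little-endian order the low byte comes first in memory.
Reassemble most-significant byte first: 8D 3F → 0x8D3F.

0x8D3F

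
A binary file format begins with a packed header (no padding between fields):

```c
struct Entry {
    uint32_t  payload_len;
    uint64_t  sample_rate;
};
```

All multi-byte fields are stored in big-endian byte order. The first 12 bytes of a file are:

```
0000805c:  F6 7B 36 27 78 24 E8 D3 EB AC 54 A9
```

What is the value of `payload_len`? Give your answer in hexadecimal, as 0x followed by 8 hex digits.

`payload_len` is the first field, at byte offset 0, occupying 4 bytes.
Bytes at offsets 0..3: F6 7B 36 27.
Big-endian: lowest address holds the most-significant byte.
The bytes are already most-significant first: 0xF67B3627.

0xF67B3627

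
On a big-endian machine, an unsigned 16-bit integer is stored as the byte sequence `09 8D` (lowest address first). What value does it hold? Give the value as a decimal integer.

Big-endian stores the most-significant byte at the lowest address.
The bytes are already most-significant first: 0x098D.
0x098D = 2445.

2445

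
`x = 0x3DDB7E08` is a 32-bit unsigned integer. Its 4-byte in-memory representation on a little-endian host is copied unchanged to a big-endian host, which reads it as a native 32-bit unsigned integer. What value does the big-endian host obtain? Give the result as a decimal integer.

142531389

Stored little-endian, the bytes at ascending addresses are 08 7E DB 3D.
Read back as big-endian, the last byte is least significant, giving 0x087EDB3D.
0x087EDB3D = 142531389.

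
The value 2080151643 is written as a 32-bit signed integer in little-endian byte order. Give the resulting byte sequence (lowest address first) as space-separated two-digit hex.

2080151643 in hexadecimal, padded to 32 bits, is 0x7BFC985B.
Split into bytes (most-significant first): 7B FC 98 5B.
In little-endian order the low byte comes first in memory.
So at ascending addresses the bytes are 5B 98 FC 7B.

5B 98 FC 7B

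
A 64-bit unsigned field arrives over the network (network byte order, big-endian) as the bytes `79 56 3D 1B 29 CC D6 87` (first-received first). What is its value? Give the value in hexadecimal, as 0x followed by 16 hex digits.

0x79563D1B29CCD687

Big-endian: lowest address holds the most-significant byte.
The bytes are already most-significant first: 0x79563D1B29CCD687.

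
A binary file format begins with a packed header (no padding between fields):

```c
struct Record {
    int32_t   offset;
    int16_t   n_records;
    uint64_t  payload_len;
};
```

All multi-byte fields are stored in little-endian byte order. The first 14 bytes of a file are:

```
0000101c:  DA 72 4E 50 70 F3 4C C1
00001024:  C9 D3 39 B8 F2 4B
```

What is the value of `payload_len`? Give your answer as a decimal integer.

5472639055714435404

`payload_len` follows `offset` (4 B), `n_records` (2 B), so it starts at offset 4 + 2 = 6 and occupies 8 bytes.
Bytes at offsets 6..13: 4C C1 C9 D3 39 B8 F2 4B.
Little-endian stores the least-significant byte at the lowest address.
Reassemble most-significant byte first: 4B F2 B8 39 D3 C9 C1 4C → 0x4BF2B839D3C9C14C.
0x4BF2B839D3C9C14C = 5472639055714435404.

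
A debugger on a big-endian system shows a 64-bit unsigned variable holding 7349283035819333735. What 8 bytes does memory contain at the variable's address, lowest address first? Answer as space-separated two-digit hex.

7349283035819333735 in hexadecimal, padded to 64 bits, is 0x65FDE5FB9FD0D867.
Split into bytes (most-significant first): 65 FD E5 FB 9F D0 D8 67.
Big-endian stores the most-significant byte at the lowest address.
So the memory order matches the most-significant-first order: 65 FD E5 FB 9F D0 D8 67.

65 FD E5 FB 9F D0 D8 67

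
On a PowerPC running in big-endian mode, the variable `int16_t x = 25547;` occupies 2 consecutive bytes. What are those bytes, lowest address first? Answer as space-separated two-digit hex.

63 CB

25547 in hexadecimal, padded to 16 bits, is 0x63CB.
Split into bytes (most-significant first): 63 CB.
Big-endian stores the most-significant byte at the lowest address.
So the memory order matches the most-significant-first order: 63 CB.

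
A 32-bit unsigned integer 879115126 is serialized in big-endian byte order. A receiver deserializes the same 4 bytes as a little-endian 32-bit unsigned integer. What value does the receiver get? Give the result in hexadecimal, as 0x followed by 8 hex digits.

0x763B6634

879115126 in 32-bit hexadecimal is 0x34663B76.
Stored big-endian, the bytes at ascending addresses are 34 66 3B 76.
Read back as little-endian, the first byte is least significant, giving 0x763B6634.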